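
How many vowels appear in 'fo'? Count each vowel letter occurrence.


Scanning each character of 'fo':
  Position 1: 'f' -> consonant (running count: 0)
  Position 2: 'o' -> vowel (running count: 1)
Total vowels: 1

1


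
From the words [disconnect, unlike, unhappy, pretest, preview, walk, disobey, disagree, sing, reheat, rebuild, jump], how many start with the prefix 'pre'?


Checking each word for prefix 'pre':
  'disconnect' -> no (count: 0)
  'unlike' -> no (count: 0)
  'unhappy' -> no (count: 0)
  'pretest' -> YES, starts with 'pre' (count: 1)
  'preview' -> YES, starts with 'pre' (count: 2)
  'walk' -> no (count: 2)
  'disobey' -> no (count: 2)
  'disagree' -> no (count: 2)
  'sing' -> no (count: 2)
  'reheat' -> no (count: 2)
  'rebuild' -> no (count: 2)
  'jump' -> no (count: 2)
Total with prefix 'pre': 2

2


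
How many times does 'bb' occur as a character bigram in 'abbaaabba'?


Scanning 'abbaaabba' for bigram 'bb':
  Position 0: 'ab' -> no
  Position 1: 'bb' -> MATCH
  Position 2: 'ba' -> no
  Position 3: 'aa' -> no
  Position 4: 'aa' -> no
  Position 5: 'ab' -> no
  Position 6: 'bb' -> MATCH
  Position 7: 'ba' -> no
Total matches: 2

2


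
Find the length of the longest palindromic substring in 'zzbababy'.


Scanning 'zzbababy' for palindromic substrings.
Substring at positions 2-6: 'babab'.
Check: reverse('babab') = 'babab' -> palindrome confirmed.
Neighbouring characters ('z' / 'y') break symmetry, so it cannot extend further.
No longer palindromic substring exists; longest length = 5

5


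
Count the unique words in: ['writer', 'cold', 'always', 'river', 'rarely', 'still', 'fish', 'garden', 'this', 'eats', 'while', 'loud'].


Listing all tokens and tracking unique types:
  Token 1: 'writer' -> NEW (unique so far: 1)
  Token 2: 'cold' -> NEW (unique so far: 2)
  Token 3: 'always' -> NEW (unique so far: 3)
  Token 4: 'river' -> NEW (unique so far: 4)
  Token 5: 'rarely' -> NEW (unique so far: 5)
  Token 6: 'still' -> NEW (unique so far: 6)
  Token 7: 'fish' -> NEW (unique so far: 7)
  Token 8: 'garden' -> NEW (unique so far: 8)
  Token 9: 'this' -> NEW (unique so far: 9)
  Token 10: 'eats' -> NEW (unique so far: 10)
  Token 11: 'while' -> NEW (unique so far: 11)
  Token 12: 'loud' -> NEW (unique so far: 12)
Unique types: ('always', 'cold', 'eats', 'fish', 'garden', 'loud', 'rarely', 'river', 'still', 'this', 'while', 'writer')
Vocabulary size: 12

12


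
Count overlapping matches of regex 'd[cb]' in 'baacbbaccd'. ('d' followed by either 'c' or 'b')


Pattern: d[cb] means 'd' followed by either 'c' or 'b'.
Scanning 'baacbbaccd' position-by-position:
  Pos 0: window 'ba' -> no
  Pos 1: window 'aa' -> no
  Pos 2: window 'ac' -> no
  Pos 3: window 'cb' -> no
  Pos 4: window 'bb' -> no
  Pos 5: window 'ba' -> no
  Pos 6: window 'ac' -> no
  Pos 7: window 'cc' -> no
  Pos 8: window 'cd' -> no
  Pos 9: window 'd' -> no
Total matches: 0

0


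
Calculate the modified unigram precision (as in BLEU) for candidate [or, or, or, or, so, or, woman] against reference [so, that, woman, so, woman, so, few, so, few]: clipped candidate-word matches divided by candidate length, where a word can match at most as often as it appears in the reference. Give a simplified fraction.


Reference word counts: {'few': 2, 'so': 4, 'that': 1, 'woman': 2}
Checking each candidate word (with clipping):
  'or' -> not in reference -> no match (matches: 0)
  'or' -> not in reference -> no match (matches: 0)
  'or' -> not in reference -> no match (matches: 0)
  'or' -> not in reference -> no match (matches: 0)
  'so' -> in reference (ref count 4, used 1/4) -> match (matches: 1)
  'or' -> not in reference -> no match (matches: 1)
  'woman' -> in reference (ref count 2, used 1/2) -> match (matches: 2)
Clipped matches: 2, Candidate length: 7
Precision = 2/7

2/7


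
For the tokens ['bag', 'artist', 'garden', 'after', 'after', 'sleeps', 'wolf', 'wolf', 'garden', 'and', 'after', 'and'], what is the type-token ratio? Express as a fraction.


Tokens: 12
Unique types: ('after', 'and', 'artist', 'bag', 'garden', 'sleeps', 'wolf') = 7
TTR = 7/12
Already in lowest terms.

7/12


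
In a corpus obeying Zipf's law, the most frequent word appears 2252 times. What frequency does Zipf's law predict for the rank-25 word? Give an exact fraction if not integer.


Zipf's law: freq(rank) = f1 / rank
f1 = 2252, rank = 25
freq = 2252 / 25
GCD(2252, 25) = 1
Simplified: 2252/25

2252/25


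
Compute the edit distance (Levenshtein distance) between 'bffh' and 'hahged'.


Building DP table for s1='bffh' (len 4) and s2='hahged' (len 6):
       h  a  h  g  e  d
    0  1  2  3  4  5  6
  b 1  1  2  3  4  5  6
  f 2  2  2  3  4  5  6
  f 3  3  3  3  4  5  6
  h 4  3  4  3  4  5  6
Edit distance = dp[4][6] = 6

6


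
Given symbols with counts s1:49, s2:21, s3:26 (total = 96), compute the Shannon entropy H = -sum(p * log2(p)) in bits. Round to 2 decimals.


Computing entropy H = -sum(p_i * log2(p_i)):
  s1: p = 49/96 = 0.5104, -p*log2(p) = 0.4952
  s2: p = 21/96 = 0.2188, -p*log2(p) = 0.4796
  s3: p = 26/96 = 0.2708, -p*log2(p) = 0.5104
H = sum of terms = 1.4852
Rounded to 2 decimals: 1.49

1.49


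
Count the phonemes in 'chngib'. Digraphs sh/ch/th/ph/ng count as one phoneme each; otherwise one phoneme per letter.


Parsing 'chngib' greedily, digraphs first:
  'ch' -> digraph (1 consonant phoneme) (phonemes so far: 1)
  'ng' -> digraph (1 consonant phoneme) (phonemes so far: 2)
  'i' -> vowel phoneme (phonemes so far: 3)
  'b' -> consonant phoneme (phonemes so far: 4)
Total phonemes: 4

4


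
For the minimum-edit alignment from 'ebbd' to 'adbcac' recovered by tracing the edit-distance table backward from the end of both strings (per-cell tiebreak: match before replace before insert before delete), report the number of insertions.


Edit distance = 5. Backtracking from cell (4, 6) with preference match > replace > insert > delete,
then listing the resulting alignment 'ebbd' -> 'adbcac' left to right:
  Step 1: insert 'a' [insertion #1]
  Step 2: replace e->d
  Step 3: keep 'b'
  Step 4: insert 'c' [insertion #2]
  Step 5: replace b->a
  Step 6: replace d->c
Total insertions: 2

2


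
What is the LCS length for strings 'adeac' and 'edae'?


DP table for LCS of 'adeac' and 'edae':
       e  d  a  e
    0  0  0  0  0
  a 0  0  0  1  1
  d 0  0  1  1  1
  e 0  1  1  1  2
  a 0  1  1  2  2
  c 0  1  1  2  2
LCS: 'ae'
LCS length = 2

2


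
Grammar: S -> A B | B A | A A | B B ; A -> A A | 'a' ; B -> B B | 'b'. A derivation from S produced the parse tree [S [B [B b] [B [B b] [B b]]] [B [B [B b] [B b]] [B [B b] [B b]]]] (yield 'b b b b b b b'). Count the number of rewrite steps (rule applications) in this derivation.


Every bracketed nonterminal node [X ...] in the tree is produced by exactly one rule application.
Reading the tree off as a leftmost derivation:
  Step 1: S  =>  B B   (applied S -> B B)
  Step 2: B B  =>  B B B   (applied B -> B B)
  Step 3: B B B  =>  b B B   (applied B -> b)
  Step 4: b B B  =>  b B B B   (applied B -> B B)
  Step 5: b B B B  =>  b b B B   (applied B -> b)
  Step 6: b b B B  =>  b b b B   (applied B -> b)
  Step 7: b b b B  =>  b b b B B   (applied B -> B B)
  Step 8: b b b B B  =>  b b b B B B   (applied B -> B B)
  Step 9: b b b B B B  =>  b b b b B B   (applied B -> b)
  Step 10: b b b b B B  =>  b b b b b B   (applied B -> b)
  Step 11: b b b b b B  =>  b b b b b B B   (applied B -> B B)
  Step 12: b b b b b B B  =>  b b b b b b B   (applied B -> b)
  Step 13: b b b b b b B  =>  b b b b b b b   (applied B -> b)
Final yield: b b b b b b b
Total rewrite steps: 13

13


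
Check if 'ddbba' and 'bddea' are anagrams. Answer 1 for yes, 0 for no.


Sort characters of 'ddbba': 'abbdd'
Sort characters of 'bddea': 'abdde'
Sorted forms differ -> they are NOT anagrams
Result: 0

0


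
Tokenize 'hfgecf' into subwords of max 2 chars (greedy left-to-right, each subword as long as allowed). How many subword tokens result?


'hfgecf' has 6 characters.
Chunking with max size 2:
  Chunk 1: 'hf' (positions 0-1)
  Chunk 2: 'ge' (positions 2-3)
  Chunk 3: 'cf' (positions 4-5)
Total chunks: ceil(6 / 2) = 3

3


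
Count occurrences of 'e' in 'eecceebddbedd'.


Scanning 'eecceebddbedd' for 'e':
  Position 0: 'e' -> MATCH (count: 1)
  Position 1: 'e' -> MATCH (count: 2)
  Position 4: 'e' -> MATCH (count: 3)
  Position 5: 'e' -> MATCH (count: 4)
  Position 10: 'e' -> MATCH (count: 5)
Total occurrences of 'e': 5

5


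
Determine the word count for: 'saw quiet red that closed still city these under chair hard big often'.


Counting words by splitting on spaces:
  Word 1: 'saw'
  Word 2: 'quiet'
  Word 3: 'red'
  Word 4: 'that'
  Word 5: 'closed'
  Word 6: 'still'
  Word 7: 'city'
  Word 8: 'these'
  Word 9: 'under'
  Word 10: 'chair'
  Word 11: 'hard'
  Word 12: 'big'
  Word 13: 'often'
Total words: 13

13


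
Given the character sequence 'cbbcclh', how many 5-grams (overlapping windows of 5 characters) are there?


String 'cbbcclh' has length L = 7.
Number of overlapping n-grams = L - n + 1
Substituting: 7 - 5 + 1 = 3

3


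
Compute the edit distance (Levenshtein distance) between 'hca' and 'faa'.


Building DP table for s1='hca' (len 3) and s2='faa' (len 3):
       f  a  a
    0  1  2  3
  h 1  1  2  3
  c 2  2  2  3
  a 3  3  2  2
Edit distance = dp[3][3] = 2

2


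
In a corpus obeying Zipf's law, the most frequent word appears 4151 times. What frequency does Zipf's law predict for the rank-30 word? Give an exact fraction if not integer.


Zipf's law: freq(rank) = f1 / rank
f1 = 4151, rank = 30
freq = 4151 / 30
GCD(4151, 30) = 1
Simplified: 4151/30

4151/30


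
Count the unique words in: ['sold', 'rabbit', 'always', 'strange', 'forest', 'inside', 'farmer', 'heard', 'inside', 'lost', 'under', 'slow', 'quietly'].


Listing all tokens and tracking unique types:
  Token 1: 'sold' -> NEW (unique so far: 1)
  Token 2: 'rabbit' -> NEW (unique so far: 2)
  Token 3: 'always' -> NEW (unique so far: 3)
  Token 4: 'strange' -> NEW (unique so far: 4)
  Token 5: 'forest' -> NEW (unique so far: 5)
  Token 6: 'inside' -> NEW (unique so far: 6)
  Token 7: 'farmer' -> NEW (unique so far: 7)
  Token 8: 'heard' -> NEW (unique so far: 8)
  Token 9: 'inside' -> duplicate (unique so far: 8)
  Token 10: 'lost' -> NEW (unique so far: 9)
  Token 11: 'under' -> NEW (unique so far: 10)
  Token 12: 'slow' -> NEW (unique so far: 11)
  Token 13: 'quietly' -> NEW (unique so far: 12)
Unique types: ('always', 'farmer', 'forest', 'heard', 'inside', 'lost', 'quietly', 'rabbit', 'slow', 'sold', 'strange', 'under')
Vocabulary size: 12

12


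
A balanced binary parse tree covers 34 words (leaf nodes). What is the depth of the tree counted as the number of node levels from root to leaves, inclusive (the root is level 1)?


In a balanced binary tree with n leaves the deepest leaf is ceil(log2(n)) edges below the root,
so counting node levels inclusive of root and leaves gives ceil(log2(n)) + 1 levels.
log2(34) = 5.0875
ceil(5.0875) = 6
levels = 6 + 1 = 7

7


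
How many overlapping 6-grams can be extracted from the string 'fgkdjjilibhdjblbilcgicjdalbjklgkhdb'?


String 'fgkdjjilibhdjblbilcgicjdalbjklgkhdb' has length L = 35.
Number of overlapping n-grams = L - n + 1
Substituting: 35 - 6 + 1 = 30

30


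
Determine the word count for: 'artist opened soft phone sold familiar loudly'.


Counting words by splitting on spaces:
  Word 1: 'artist'
  Word 2: 'opened'
  Word 3: 'soft'
  Word 4: 'phone'
  Word 5: 'sold'
  Word 6: 'familiar'
  Word 7: 'loudly'
Total words: 7

7


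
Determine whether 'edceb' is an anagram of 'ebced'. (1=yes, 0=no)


Sort characters of 'edceb': 'bcdee'
Sort characters of 'ebced': 'bcdee'
Sorted forms match -> they ARE anagrams
Result: 1

1


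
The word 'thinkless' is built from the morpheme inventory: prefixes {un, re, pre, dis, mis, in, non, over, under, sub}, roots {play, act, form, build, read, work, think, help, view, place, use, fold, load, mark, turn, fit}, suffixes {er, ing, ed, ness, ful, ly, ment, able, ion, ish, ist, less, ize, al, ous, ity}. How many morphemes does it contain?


Segmenting 'thinkless' against the inventory:
  'think' -> root (morpheme 1)
  'less' -> suffix (morpheme 2)
Total morphemes: 2

2


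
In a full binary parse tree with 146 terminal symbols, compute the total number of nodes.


Leaf nodes (terminals): 146
Internal nodes = n - 1 = 146 - 1 = 145
Total = leaves + internal = 146 + 145 = 291

291


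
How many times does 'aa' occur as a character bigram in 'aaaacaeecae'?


Scanning 'aaaacaeecae' for bigram 'aa':
  Position 0: 'aa' -> MATCH
  Position 1: 'aa' -> MATCH
  Position 2: 'aa' -> MATCH
  Position 3: 'ac' -> no
  Position 4: 'ca' -> no
  Position 5: 'ae' -> no
  Position 6: 'ee' -> no
  Position 7: 'ec' -> no
  Position 8: 'ca' -> no
  Position 9: 'ae' -> no
Total matches: 3

3


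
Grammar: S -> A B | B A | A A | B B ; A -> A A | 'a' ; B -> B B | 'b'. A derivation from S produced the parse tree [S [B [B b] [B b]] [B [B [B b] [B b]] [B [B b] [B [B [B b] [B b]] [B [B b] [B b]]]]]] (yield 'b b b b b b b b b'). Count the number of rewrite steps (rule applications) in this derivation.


Every bracketed nonterminal node [X ...] in the tree is produced by exactly one rule application.
Reading the tree off as a leftmost derivation:
  Step 1: S  =>  B B   (applied S -> B B)
  Step 2: B B  =>  B B B   (applied B -> B B)
  Step 3: B B B  =>  b B B   (applied B -> b)
  Step 4: b B B  =>  b b B   (applied B -> b)
  Step 5: b b B  =>  b b B B   (applied B -> B B)
  Step 6: b b B B  =>  b b B B B   (applied B -> B B)
  Step 7: b b B B B  =>  b b b B B   (applied B -> b)
  Step 8: b b b B B  =>  b b b b B   (applied B -> b)
  Step 9: b b b b B  =>  b b b b B B   (applied B -> B B)
  Step 10: b b b b B B  =>  b b b b b B   (applied B -> b)
  Step 11: b b b b b B  =>  b b b b b B B   (applied B -> B B)
  Step 12: b b b b b B B  =>  b b b b b B B B   (applied B -> B B)
  Step 13: b b b b b B B B  =>  b b b b b b B B   (applied B -> b)
  Step 14: b b b b b b B B  =>  b b b b b b b B   (applied B -> b)
  Step 15: b b b b b b b B  =>  b b b b b b b B B   (applied B -> B B)
  Step 16: b b b b b b b B B  =>  b b b b b b b b B   (applied B -> b)
  Step 17: b b b b b b b b B  =>  b b b b b b b b b   (applied B -> b)
Final yield: b b b b b b b b b
Total rewrite steps: 17

17


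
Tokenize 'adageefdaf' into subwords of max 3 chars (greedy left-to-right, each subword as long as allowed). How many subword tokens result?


'adageefdaf' has 10 characters.
Chunking with max size 3:
  Chunk 1: 'ada' (positions 0-2)
  Chunk 2: 'gee' (positions 3-5)
  Chunk 3: 'fda' (positions 6-8)
  Chunk 4: 'f' (positions 9-9)
Total chunks: ceil(10 / 3) = 4

4


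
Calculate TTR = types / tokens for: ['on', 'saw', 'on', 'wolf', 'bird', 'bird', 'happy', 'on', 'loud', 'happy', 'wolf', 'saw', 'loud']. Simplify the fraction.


Tokens: 13
Unique types: ('bird', 'happy', 'loud', 'on', 'saw', 'wolf') = 6
TTR = 6/13
Already in lowest terms.

6/13


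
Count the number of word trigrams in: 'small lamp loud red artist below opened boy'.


Word trigrams from [8] words:
  Trigram 1: (small lamp loud)
  Trigram 2: (lamp loud red)
  Trigram 3: (loud red artist)
  Trigram 4: (red artist below)
  Trigram 5: (artist below opened)
  Trigram 6: (below opened boy)
Total word trigrams: 8 - 2 = 6

6


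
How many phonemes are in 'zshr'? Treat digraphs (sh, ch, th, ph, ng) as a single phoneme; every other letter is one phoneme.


Parsing 'zshr' greedily, digraphs first:
  'z' -> consonant phoneme (phonemes so far: 1)
  'sh' -> digraph (1 consonant phoneme) (phonemes so far: 2)
  'r' -> consonant phoneme (phonemes so far: 3)
Total phonemes: 3

3


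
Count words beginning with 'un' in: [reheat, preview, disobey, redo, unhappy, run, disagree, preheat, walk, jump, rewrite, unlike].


Checking each word for prefix 'un':
  'reheat' -> no (count: 0)
  'preview' -> no (count: 0)
  'disobey' -> no (count: 0)
  'redo' -> no (count: 0)
  'unhappy' -> YES, starts with 'un' (count: 1)
  'run' -> no (count: 1)
  'disagree' -> no (count: 1)
  'preheat' -> no (count: 1)
  'walk' -> no (count: 1)
  'jump' -> no (count: 1)
  'rewrite' -> no (count: 1)
  'unlike' -> YES, starts with 'un' (count: 2)
Total with prefix 'un': 2

2


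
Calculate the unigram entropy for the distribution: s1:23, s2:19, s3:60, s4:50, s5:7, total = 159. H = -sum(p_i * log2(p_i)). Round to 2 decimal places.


Computing entropy H = -sum(p_i * log2(p_i)):
  s1: p = 23/159 = 0.1447, -p*log2(p) = 0.4035
  s2: p = 19/159 = 0.1195, -p*log2(p) = 0.3663
  s3: p = 60/159 = 0.3774, -p*log2(p) = 0.5306
  s4: p = 50/159 = 0.3145, -p*log2(p) = 0.5249
  s5: p = 7/159 = 0.0440, -p*log2(p) = 0.1984
H = sum of terms = 2.0237
Rounded to 2 decimals: 2.02

2.02


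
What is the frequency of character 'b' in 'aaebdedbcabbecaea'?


Scanning 'aaebdedbcabbecaea' for 'b':
  Position 3: 'b' -> MATCH (count: 1)
  Position 7: 'b' -> MATCH (count: 2)
  Position 10: 'b' -> MATCH (count: 3)
  Position 11: 'b' -> MATCH (count: 4)
Total occurrences of 'b': 4

4


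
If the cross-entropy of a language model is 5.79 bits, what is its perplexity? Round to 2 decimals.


Perplexity formula: PP = 2^H
H = 5.79
PP = 2^5.79
Decompose: 2^5.79 = 2^5 * 2^0.79
2^5 = 32, 2^0.79 ~ 1.7290745
PP ~ 32 * 1.7290745 = 55.3303840
Rounded to 2 decimals: 55.33

55.33


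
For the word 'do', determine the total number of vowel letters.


Scanning each character of 'do':
  Position 1: 'd' -> consonant (running count: 0)
  Position 2: 'o' -> vowel (running count: 1)
Total vowels: 1

1


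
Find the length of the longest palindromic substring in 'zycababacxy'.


Scanning 'zycababacxy' for palindromic substrings.
Substring at positions 2-8: 'cababac'.
Check: reverse('cababac') = 'cababac' -> palindrome confirmed.
Neighbouring characters ('y' / 'x') break symmetry, so it cannot extend further.
No longer palindromic substring exists; longest length = 7

7


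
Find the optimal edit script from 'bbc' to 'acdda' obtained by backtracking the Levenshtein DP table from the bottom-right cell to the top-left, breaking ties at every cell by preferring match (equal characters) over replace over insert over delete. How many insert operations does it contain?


Edit distance = 5. Backtracking from cell (3, 5) with preference match > replace > insert > delete,
then listing the resulting alignment 'bbc' -> 'acdda' left to right:
  Step 1: insert 'a' [insertion #1]
  Step 2: insert 'c' [insertion #2]
  Step 3: replace b->d
  Step 4: replace b->d
  Step 5: replace c->a
Total insertions: 2

2


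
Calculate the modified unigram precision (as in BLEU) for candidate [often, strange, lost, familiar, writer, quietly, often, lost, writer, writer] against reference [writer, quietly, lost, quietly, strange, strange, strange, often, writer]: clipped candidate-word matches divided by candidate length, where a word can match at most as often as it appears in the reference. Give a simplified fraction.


Reference word counts: {'lost': 1, 'often': 1, 'quietly': 2, 'strange': 3, 'writer': 2}
Checking each candidate word (with clipping):
  'often' -> in reference (ref count 1, used 1/1) -> match (matches: 1)
  'strange' -> in reference (ref count 3, used 1/3) -> match (matches: 2)
  'lost' -> in reference (ref count 1, used 1/1) -> match (matches: 3)
  'familiar' -> not in reference -> no match (matches: 3)
  'writer' -> in reference (ref count 2, used 1/2) -> match (matches: 4)
  'quietly' -> in reference (ref count 2, used 1/2) -> match (matches: 5)
  'often' -> ref count 1 already used up (1/1) -> clipped, no match (matches: 5)
  'lost' -> ref count 1 already used up (1/1) -> clipped, no match (matches: 5)
  'writer' -> in reference (ref count 2, used 2/2) -> match (matches: 6)
  'writer' -> ref count 2 already used up (2/2) -> clipped, no match (matches: 6)
Clipped matches: 6, Candidate length: 10
Precision = 6/10 = 3/5

3/5


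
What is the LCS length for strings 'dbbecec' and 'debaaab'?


DP table for LCS of 'dbbecec' and 'debaaab':
       d  e  b  a  a  a  b
    0  0  0  0  0  0  0  0
  d 0  1  1  1  1  1  1  1
  b 0  1  1  2  2  2  2  2
  b 0  1  1  2  2  2  2  3
  e 0  1  2  2  2  2  2  3
  c 0  1  2  2  2  2  2  3
  e 0  1  2  2  2  2  2  3
  c 0  1  2  2  2  2  2  3
LCS: 'dbb'
LCS length = 3

3


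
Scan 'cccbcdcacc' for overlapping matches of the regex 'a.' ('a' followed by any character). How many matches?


Pattern: a. means 'a' followed by any character.
Scanning 'cccbcdcacc' position-by-position:
  Pos 0: window 'cc' -> no
  Pos 1: window 'cc' -> no
  Pos 2: window 'cb' -> no
  Pos 3: window 'bc' -> no
  Pos 4: window 'cd' -> no
  Pos 5: window 'dc' -> no
  Pos 6: window 'ca' -> no
  Pos 7: window 'ac' -> MATCH
  Pos 8: window 'cc' -> no
  Pos 9: window 'c' -> no
Total matches: 1

1


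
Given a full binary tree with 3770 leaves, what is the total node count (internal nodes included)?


Leaf nodes (terminals): 3770
Internal nodes = n - 1 = 3770 - 1 = 3769
Total = leaves + internal = 3770 + 3769 = 7539

7539


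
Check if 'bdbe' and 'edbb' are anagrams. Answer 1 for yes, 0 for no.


Sort characters of 'bdbe': 'bbde'
Sort characters of 'edbb': 'bbde'
Sorted forms match -> they ARE anagrams
Result: 1

1


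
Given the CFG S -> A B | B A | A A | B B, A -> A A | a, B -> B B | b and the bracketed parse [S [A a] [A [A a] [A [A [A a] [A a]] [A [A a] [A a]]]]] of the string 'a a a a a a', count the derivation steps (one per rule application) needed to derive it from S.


Every bracketed nonterminal node [X ...] in the tree is produced by exactly one rule application.
Reading the tree off as a leftmost derivation:
  Step 1: S  =>  A A   (applied S -> A A)
  Step 2: A A  =>  a A   (applied A -> a)
  Step 3: a A  =>  a A A   (applied A -> A A)
  Step 4: a A A  =>  a a A   (applied A -> a)
  Step 5: a a A  =>  a a A A   (applied A -> A A)
  Step 6: a a A A  =>  a a A A A   (applied A -> A A)
  Step 7: a a A A A  =>  a a a A A   (applied A -> a)
  Step 8: a a a A A  =>  a a a a A   (applied A -> a)
  Step 9: a a a a A  =>  a a a a A A   (applied A -> A A)
  Step 10: a a a a A A  =>  a a a a a A   (applied A -> a)
  Step 11: a a a a a A  =>  a a a a a a   (applied A -> a)
Final yield: a a a a a a
Total rewrite steps: 11

11


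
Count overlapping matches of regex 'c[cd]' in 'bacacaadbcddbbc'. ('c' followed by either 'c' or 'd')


Pattern: c[cd] means 'c' followed by either 'c' or 'd'.
Scanning 'bacacaadbcddbbc' position-by-position:
  Pos 0: window 'ba' -> no
  Pos 1: window 'ac' -> no
  Pos 2: window 'ca' -> no
  Pos 3: window 'ac' -> no
  Pos 4: window 'ca' -> no
  Pos 5: window 'aa' -> no
  Pos 6: window 'ad' -> no
  Pos 7: window 'db' -> no
  Pos 8: window 'bc' -> no
  Pos 9: window 'cd' -> MATCH
  Pos 10: window 'dd' -> no
  Pos 11: window 'db' -> no
  Pos 12: window 'bb' -> no
  Pos 13: window 'bc' -> no
  Pos 14: window 'c' -> no
Total matches: 1

1


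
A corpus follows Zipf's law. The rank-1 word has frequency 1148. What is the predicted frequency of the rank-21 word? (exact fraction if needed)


Zipf's law: freq(rank) = f1 / rank
f1 = 1148, rank = 21
freq = 1148 / 21
GCD(1148, 21) = 7
Simplified: 164/3

164/3


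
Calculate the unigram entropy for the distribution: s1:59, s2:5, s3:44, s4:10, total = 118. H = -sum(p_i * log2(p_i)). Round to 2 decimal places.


Computing entropy H = -sum(p_i * log2(p_i)):
  s1: p = 59/118 = 0.5000, -p*log2(p) = 0.5000
  s2: p = 5/118 = 0.0424, -p*log2(p) = 0.1933
  s3: p = 44/118 = 0.3729, -p*log2(p) = 0.5307
  s4: p = 10/118 = 0.0847, -p*log2(p) = 0.3018
H = sum of terms = 1.5258
Rounded to 2 decimals: 1.53

1.53


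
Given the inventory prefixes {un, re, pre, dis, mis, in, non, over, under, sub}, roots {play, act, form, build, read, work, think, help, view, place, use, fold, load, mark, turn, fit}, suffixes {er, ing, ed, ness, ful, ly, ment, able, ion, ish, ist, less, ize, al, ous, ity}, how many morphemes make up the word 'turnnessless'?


Segmenting 'turnnessless' against the inventory:
  'turn' -> root (morpheme 1)
  'ness' -> suffix (morpheme 2)
  'less' -> suffix (morpheme 3)
Total morphemes: 3

3


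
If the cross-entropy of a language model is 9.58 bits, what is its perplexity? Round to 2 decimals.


Perplexity formula: PP = 2^H
H = 9.58
PP = 2^9.58
Decompose: 2^9.58 = 2^9 * 2^0.58
2^9 = 512, 2^0.58 ~ 1.4948492
PP ~ 512 * 1.4948492 = 765.3627904
Rounded to 2 decimals: 765.36

765.36


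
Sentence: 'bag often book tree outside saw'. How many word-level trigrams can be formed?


Word trigrams from [6] words:
  Trigram 1: (bag often book)
  Trigram 2: (often book tree)
  Trigram 3: (book tree outside)
  Trigram 4: (tree outside saw)
Total word trigrams: 6 - 2 = 4

4


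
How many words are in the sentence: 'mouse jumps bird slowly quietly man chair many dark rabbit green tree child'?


Counting words by splitting on spaces:
  Word 1: 'mouse'
  Word 2: 'jumps'
  Word 3: 'bird'
  Word 4: 'slowly'
  Word 5: 'quietly'
  Word 6: 'man'
  Word 7: 'chair'
  Word 8: 'many'
  Word 9: 'dark'
  Word 10: 'rabbit'
  Word 11: 'green'
  Word 12: 'tree'
  Word 13: 'child'
Total words: 13

13


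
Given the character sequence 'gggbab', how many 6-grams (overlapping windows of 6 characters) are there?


String 'gggbab' has length L = 6.
Number of overlapping n-grams = L - n + 1
Substituting: 6 - 6 + 1 = 1

1


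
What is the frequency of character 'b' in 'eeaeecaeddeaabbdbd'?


Scanning 'eeaeecaeddeaabbdbd' for 'b':
  Position 13: 'b' -> MATCH (count: 1)
  Position 14: 'b' -> MATCH (count: 2)
  Position 16: 'b' -> MATCH (count: 3)
Total occurrences of 'b': 3

3


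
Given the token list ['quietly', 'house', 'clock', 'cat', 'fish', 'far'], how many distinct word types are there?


Listing all tokens and tracking unique types:
  Token 1: 'quietly' -> NEW (unique so far: 1)
  Token 2: 'house' -> NEW (unique so far: 2)
  Token 3: 'clock' -> NEW (unique so far: 3)
  Token 4: 'cat' -> NEW (unique so far: 4)
  Token 5: 'fish' -> NEW (unique so far: 5)
  Token 6: 'far' -> NEW (unique so far: 6)
Unique types: ('cat', 'clock', 'far', 'fish', 'house', 'quietly')
Vocabulary size: 6

6


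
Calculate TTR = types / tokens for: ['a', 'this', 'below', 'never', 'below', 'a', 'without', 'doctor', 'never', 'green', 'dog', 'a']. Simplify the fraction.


Tokens: 12
Unique types: ('a', 'below', 'doctor', 'dog', 'green', 'never', 'this', 'without') = 8
TTR = 8/12
Simplify: divide both by 4 -> 2/3
TTR = 2/3

2/3


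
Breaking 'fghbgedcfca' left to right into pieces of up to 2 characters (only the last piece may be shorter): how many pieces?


'fghbgedcfca' has 11 characters.
Chunking with max size 2:
  Chunk 1: 'fg' (positions 0-1)
  Chunk 2: 'hb' (positions 2-3)
  Chunk 3: 'ge' (positions 4-5)
  Chunk 4: 'dc' (positions 6-7)
  Chunk 5: 'fc' (positions 8-9)
  Chunk 6: 'a' (positions 10-10)
Total chunks: ceil(11 / 2) = 6

6


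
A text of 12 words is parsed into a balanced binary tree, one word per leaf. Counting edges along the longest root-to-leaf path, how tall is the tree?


In a balanced binary tree with n leaves the deepest leaf is ceil(log2(n)) edges below the root.
log2(12) = 3.5850
ceil(3.5850) = 4
height (edges) = 4

4


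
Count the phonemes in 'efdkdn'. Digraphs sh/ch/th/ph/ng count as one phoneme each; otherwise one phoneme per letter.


Parsing 'efdkdn' greedily, digraphs first:
  'e' -> vowel phoneme (phonemes so far: 1)
  'f' -> consonant phoneme (phonemes so far: 2)
  'd' -> consonant phoneme (phonemes so far: 3)
  'k' -> consonant phoneme (phonemes so far: 4)
  'd' -> consonant phoneme (phonemes so far: 5)
  'n' -> consonant phoneme (phonemes so far: 6)
Total phonemes: 6

6


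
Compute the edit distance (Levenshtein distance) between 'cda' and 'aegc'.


Building DP table for s1='cda' (len 3) and s2='aegc' (len 4):
       a  e  g  c
    0  1  2  3  4
  c 1  1  2  3  3
  d 2  2  2  3  4
  a 3  2  3  3  4
Edit distance = dp[3][4] = 4

4


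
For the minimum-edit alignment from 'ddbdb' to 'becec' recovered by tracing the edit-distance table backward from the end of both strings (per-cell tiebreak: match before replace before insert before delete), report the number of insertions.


Edit distance = 5. Backtracking from cell (5, 5) with preference match > replace > insert > delete,
then listing the resulting alignment 'ddbdb' -> 'becec' left to right:
  Step 1: replace d->b
  Step 2: replace d->e
  Step 3: replace b->c
  Step 4: replace d->e
  Step 5: replace b->c
Total insertions: 0

0


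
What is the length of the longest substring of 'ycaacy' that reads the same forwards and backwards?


Scanning 'ycaacy' for palindromic substrings.
Substring at positions 0-5: 'ycaacy'.
Check: reverse('ycaacy') = 'ycaacy' -> palindrome confirmed.
No longer palindromic substring exists; longest length = 6

6


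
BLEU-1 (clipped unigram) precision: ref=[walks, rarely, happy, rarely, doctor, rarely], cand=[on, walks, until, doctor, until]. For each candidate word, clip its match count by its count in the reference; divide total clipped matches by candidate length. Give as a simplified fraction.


Reference word counts: {'doctor': 1, 'happy': 1, 'rarely': 3, 'walks': 1}
Checking each candidate word (with clipping):
  'on' -> not in reference -> no match (matches: 0)
  'walks' -> in reference (ref count 1, used 1/1) -> match (matches: 1)
  'until' -> not in reference -> no match (matches: 1)
  'doctor' -> in reference (ref count 1, used 1/1) -> match (matches: 2)
  'until' -> not in reference -> no match (matches: 2)
Clipped matches: 2, Candidate length: 5
Precision = 2/5

2/5


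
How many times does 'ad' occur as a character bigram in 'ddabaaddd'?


Scanning 'ddabaaddd' for bigram 'ad':
  Position 0: 'dd' -> no
  Position 1: 'da' -> no
  Position 2: 'ab' -> no
  Position 3: 'ba' -> no
  Position 4: 'aa' -> no
  Position 5: 'ad' -> MATCH
  Position 6: 'dd' -> no
  Position 7: 'dd' -> no
Total matches: 1

1


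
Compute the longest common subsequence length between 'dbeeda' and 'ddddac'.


DP table for LCS of 'dbeeda' and 'ddddac':
       d  d  d  d  a  c
    0  0  0  0  0  0  0
  d 0  1  1  1  1  1  1
  b 0  1  1  1  1  1  1
  e 0  1  1  1  1  1  1
  e 0  1  1  1  1  1  1
  d 0  1  2  2  2  2  2
  a 0  1  2  2  2  3  3
LCS: 'dda'
LCS length = 3

3


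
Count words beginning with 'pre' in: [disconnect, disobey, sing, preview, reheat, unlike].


Checking each word for prefix 'pre':
  'disconnect' -> no (count: 0)
  'disobey' -> no (count: 0)
  'sing' -> no (count: 0)
  'preview' -> YES, starts with 'pre' (count: 1)
  'reheat' -> no (count: 1)
  'unlike' -> no (count: 1)
Total with prefix 'pre': 1

1


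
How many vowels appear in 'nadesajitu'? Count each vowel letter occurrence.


Scanning each character of 'nadesajitu':
  Position 1: 'n' -> consonant (running count: 0)
  Position 2: 'a' -> vowel (running count: 1)
  Position 3: 'd' -> consonant (running count: 1)
  Position 4: 'e' -> vowel (running count: 2)
  Position 5: 's' -> consonant (running count: 2)
  Position 6: 'a' -> vowel (running count: 3)
  Position 7: 'j' -> consonant (running count: 3)
  Position 8: 'i' -> vowel (running count: 4)
  Position 9: 't' -> consonant (running count: 4)
  Position 10: 'u' -> vowel (running count: 5)
Total vowels: 5

5


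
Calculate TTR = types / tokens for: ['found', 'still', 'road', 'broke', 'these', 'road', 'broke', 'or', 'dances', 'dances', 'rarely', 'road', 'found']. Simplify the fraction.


Tokens: 13
Unique types: ('broke', 'dances', 'found', 'or', 'rarely', 'road', 'still', 'these') = 8
TTR = 8/13
Already in lowest terms.

8/13


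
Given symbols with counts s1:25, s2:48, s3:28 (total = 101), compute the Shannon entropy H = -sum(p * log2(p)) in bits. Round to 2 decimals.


Computing entropy H = -sum(p_i * log2(p_i)):
  s1: p = 25/101 = 0.2475, -p*log2(p) = 0.4986
  s2: p = 48/101 = 0.4752, -p*log2(p) = 0.5101
  s3: p = 28/101 = 0.2772, -p*log2(p) = 0.5131
H = sum of terms = 1.5218
Rounded to 2 decimals: 1.52

1.52


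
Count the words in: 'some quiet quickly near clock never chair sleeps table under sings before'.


Counting words by splitting on spaces:
  Word 1: 'some'
  Word 2: 'quiet'
  Word 3: 'quickly'
  Word 4: 'near'
  Word 5: 'clock'
  Word 6: 'never'
  Word 7: 'chair'
  Word 8: 'sleeps'
  Word 9: 'table'
  Word 10: 'under'
  Word 11: 'sings'
  Word 12: 'before'
Total words: 12

12


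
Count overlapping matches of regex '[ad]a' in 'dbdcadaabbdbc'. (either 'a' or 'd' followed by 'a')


Pattern: [ad]a means either 'a' or 'd' followed by 'a'.
Scanning 'dbdcadaabbdbc' position-by-position:
  Pos 0: window 'db' -> no
  Pos 1: window 'bd' -> no
  Pos 2: window 'dc' -> no
  Pos 3: window 'ca' -> no
  Pos 4: window 'ad' -> no
  Pos 5: window 'da' -> MATCH
  Pos 6: window 'aa' -> MATCH
  Pos 7: window 'ab' -> no
  Pos 8: window 'bb' -> no
  Pos 9: window 'bd' -> no
  Pos 10: window 'db' -> no
  Pos 11: window 'bc' -> no
  Pos 12: window 'c' -> no
Total matches: 2

2


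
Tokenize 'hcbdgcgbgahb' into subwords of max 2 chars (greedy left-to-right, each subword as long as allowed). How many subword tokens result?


'hcbdgcgbgahb' has 12 characters.
Chunking with max size 2:
  Chunk 1: 'hc' (positions 0-1)
  Chunk 2: 'bd' (positions 2-3)
  Chunk 3: 'gc' (positions 4-5)
  Chunk 4: 'gb' (positions 6-7)
  Chunk 5: 'ga' (positions 8-9)
  Chunk 6: 'hb' (positions 10-11)
Total chunks: ceil(12 / 2) = 6

6


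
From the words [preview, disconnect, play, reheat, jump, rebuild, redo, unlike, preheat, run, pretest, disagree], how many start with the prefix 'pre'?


Checking each word for prefix 'pre':
  'preview' -> YES, starts with 'pre' (count: 1)
  'disconnect' -> no (count: 1)
  'play' -> no (count: 1)
  'reheat' -> no (count: 1)
  'jump' -> no (count: 1)
  'rebuild' -> no (count: 1)
  'redo' -> no (count: 1)
  'unlike' -> no (count: 1)
  'preheat' -> YES, starts with 'pre' (count: 2)
  'run' -> no (count: 2)
  'pretest' -> YES, starts with 'pre' (count: 3)
  'disagree' -> no (count: 3)
Total with prefix 'pre': 3

3


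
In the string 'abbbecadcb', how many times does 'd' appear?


Scanning 'abbbecadcb' for 'd':
  Position 7: 'd' -> MATCH (count: 1)
Total occurrences of 'd': 1

1


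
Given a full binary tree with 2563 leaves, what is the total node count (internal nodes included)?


Leaf nodes (terminals): 2563
Internal nodes = n - 1 = 2563 - 1 = 2562
Total = leaves + internal = 2563 + 2562 = 5125

5125


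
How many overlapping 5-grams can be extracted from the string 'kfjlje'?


String 'kfjlje' has length L = 6.
Number of overlapping n-grams = L - n + 1
Substituting: 6 - 5 + 1 = 2

2


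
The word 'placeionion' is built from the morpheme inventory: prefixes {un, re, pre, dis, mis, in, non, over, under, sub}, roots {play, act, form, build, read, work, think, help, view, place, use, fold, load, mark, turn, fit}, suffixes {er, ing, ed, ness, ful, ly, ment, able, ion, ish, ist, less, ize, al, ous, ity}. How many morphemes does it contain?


Segmenting 'placeionion' against the inventory:
  'place' -> root (morpheme 1)
  'ion' -> suffix (morpheme 2)
  'ion' -> suffix (morpheme 3)
Total morphemes: 3

3


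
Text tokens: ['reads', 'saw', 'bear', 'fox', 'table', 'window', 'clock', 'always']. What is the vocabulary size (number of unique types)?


Listing all tokens and tracking unique types:
  Token 1: 'reads' -> NEW (unique so far: 1)
  Token 2: 'saw' -> NEW (unique so far: 2)
  Token 3: 'bear' -> NEW (unique so far: 3)
  Token 4: 'fox' -> NEW (unique so far: 4)
  Token 5: 'table' -> NEW (unique so far: 5)
  Token 6: 'window' -> NEW (unique so far: 6)
  Token 7: 'clock' -> NEW (unique so far: 7)
  Token 8: 'always' -> NEW (unique so far: 8)
Unique types: ('always', 'bear', 'clock', 'fox', 'reads', 'saw', 'table', 'window')
Vocabulary size: 8

8


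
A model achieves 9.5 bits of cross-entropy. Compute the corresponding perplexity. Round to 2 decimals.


Perplexity formula: PP = 2^H
H = 9.5
PP = 2^9.5
Decompose: 2^9.5 = 2^9 * 2^0.5 = 2^9 * sqrt(2)
2^9 = 512, sqrt(2) ~ 1.4142136
PP ~ 512 * 1.4142136 = 724.0773632
Rounded to 2 decimals: 724.08

724.08


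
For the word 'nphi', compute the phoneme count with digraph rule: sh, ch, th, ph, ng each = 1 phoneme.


Parsing 'nphi' greedily, digraphs first:
  'n' -> consonant phoneme (phonemes so far: 1)
  'ph' -> digraph (1 consonant phoneme) (phonemes so far: 2)
  'i' -> vowel phoneme (phonemes so far: 3)
Total phonemes: 3

3


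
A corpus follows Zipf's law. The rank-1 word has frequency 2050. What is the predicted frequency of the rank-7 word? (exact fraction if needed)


Zipf's law: freq(rank) = f1 / rank
f1 = 2050, rank = 7
freq = 2050 / 7
GCD(2050, 7) = 1
Simplified: 2050/7

2050/7


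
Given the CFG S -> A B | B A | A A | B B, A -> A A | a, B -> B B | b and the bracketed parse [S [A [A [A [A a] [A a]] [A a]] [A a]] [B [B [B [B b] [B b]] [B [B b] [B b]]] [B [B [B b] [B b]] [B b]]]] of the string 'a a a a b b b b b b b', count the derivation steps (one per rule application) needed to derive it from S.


Every bracketed nonterminal node [X ...] in the tree is produced by exactly one rule application.
Reading the tree off as a leftmost derivation:
  Step 1: S  =>  A B   (applied S -> A B)
  Step 2: A B  =>  A A B   (applied A -> A A)
  Step 3: A A B  =>  A A A B   (applied A -> A A)
  Step 4: A A A B  =>  A A A A B   (applied A -> A A)
  Step 5: A A A A B  =>  a A A A B   (applied A -> a)
  Step 6: a A A A B  =>  a a A A B   (applied A -> a)
  Step 7: a a A A B  =>  a a a A B   (applied A -> a)
  Step 8: a a a A B  =>  a a a a B   (applied A -> a)
  Step 9: a a a a B  =>  a a a a B B   (applied B -> B B)
  Step 10: a a a a B B  =>  a a a a B B B   (applied B -> B B)
  Step 11: a a a a B B B  =>  a a a a B B B B   (applied B -> B B)
  Step 12: a a a a B B B B  =>  a a a a b B B B   (applied B -> b)
  Step 13: a a a a b B B B  =>  a a a a b b B B   (applied B -> b)
  Step 14: a a a a b b B B  =>  a a a a b b B B B   (applied B -> B B)
  Step 15: a a a a b b B B B  =>  a a a a b b b B B   (applied B -> b)
  Step 16: a a a a b b b B B  =>  a a a a b b b b B   (applied B -> b)
  Step 17: a a a a b b b b B  =>  a a a a b b b b B B   (applied B -> B B)
  Step 18: a a a a b b b b B B  =>  a a a a b b b b B B B   (applied B -> B B)
  Step 19: a a a a b b b b B B B  =>  a a a a b b b b b B B   (applied B -> b)
  Step 20: a a a a b b b b b B B  =>  a a a a b b b b b b B   (applied B -> b)
  Step 21: a a a a b b b b b b B  =>  a a a a b b b b b b b   (applied B -> b)
Final yield: a a a a b b b b b b b
Total rewrite steps: 21

21


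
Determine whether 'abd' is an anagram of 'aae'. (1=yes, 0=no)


Sort characters of 'abd': 'abd'
Sort characters of 'aae': 'aae'
Sorted forms differ -> they are NOT anagrams
Result: 0

0


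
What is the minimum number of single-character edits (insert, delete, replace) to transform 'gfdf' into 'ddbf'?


Building DP table for s1='gfdf' (len 4) and s2='ddbf' (len 4):
       d  d  b  f
    0  1  2  3  4
  g 1  1  2  3  4
  f 2  2  2  3  3
  d 3  2  2  3  4
  f 4  3  3  3  3
Edit distance = dp[4][4] = 3

3


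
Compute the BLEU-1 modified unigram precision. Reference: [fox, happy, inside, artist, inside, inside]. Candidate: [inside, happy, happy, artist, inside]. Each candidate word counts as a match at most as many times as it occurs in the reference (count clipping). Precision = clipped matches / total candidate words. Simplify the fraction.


Reference word counts: {'artist': 1, 'fox': 1, 'happy': 1, 'inside': 3}
Checking each candidate word (with clipping):
  'inside' -> in reference (ref count 3, used 1/3) -> match (matches: 1)
  'happy' -> in reference (ref count 1, used 1/1) -> match (matches: 2)
  'happy' -> ref count 1 already used up (1/1) -> clipped, no match (matches: 2)
  'artist' -> in reference (ref count 1, used 1/1) -> match (matches: 3)
  'inside' -> in reference (ref count 3, used 2/3) -> match (matches: 4)
Clipped matches: 4, Candidate length: 5
Precision = 4/5

4/5
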